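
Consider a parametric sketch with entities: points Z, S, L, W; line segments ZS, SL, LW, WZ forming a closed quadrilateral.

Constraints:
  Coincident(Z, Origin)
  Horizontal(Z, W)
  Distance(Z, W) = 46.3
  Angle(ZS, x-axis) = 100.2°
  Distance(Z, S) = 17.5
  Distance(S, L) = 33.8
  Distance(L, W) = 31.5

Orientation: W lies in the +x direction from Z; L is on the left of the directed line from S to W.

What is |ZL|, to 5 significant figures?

39.615

Z is at the origin; ZW is horizontal with |ZW| = 46.3 and W in +x, so W = (46.3, 0). ZS runs at 100.2° with |ZS| = 17.5, so S = (-3.0990, 17.223). L is determined by |SL| = 33.8 and |LW| = 31.5 together: it lies at the intersection of circle(S, 33.8) and circle(W, 31.5). With |SW| = 52.315, the foot of the radical line on SW is 27.593 from S and the perpendicular offset is √(33.8² − 27.593²) = 19.521. Taking the left-of-SW solution: L = (29.383, 26.572).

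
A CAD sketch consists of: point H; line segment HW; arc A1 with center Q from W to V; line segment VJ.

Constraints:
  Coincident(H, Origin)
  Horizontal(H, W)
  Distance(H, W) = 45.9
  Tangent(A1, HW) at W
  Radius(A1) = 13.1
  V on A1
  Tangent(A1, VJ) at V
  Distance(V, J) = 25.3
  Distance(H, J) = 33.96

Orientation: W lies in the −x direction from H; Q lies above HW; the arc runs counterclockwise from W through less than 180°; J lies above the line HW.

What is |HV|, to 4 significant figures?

35.51

Checks: |QV| = 13.10 ✓; ∠(QV, VJ) = 90.00° ✓; |VJ| = 25.30 ✓; |HJ| = 33.96 ✓.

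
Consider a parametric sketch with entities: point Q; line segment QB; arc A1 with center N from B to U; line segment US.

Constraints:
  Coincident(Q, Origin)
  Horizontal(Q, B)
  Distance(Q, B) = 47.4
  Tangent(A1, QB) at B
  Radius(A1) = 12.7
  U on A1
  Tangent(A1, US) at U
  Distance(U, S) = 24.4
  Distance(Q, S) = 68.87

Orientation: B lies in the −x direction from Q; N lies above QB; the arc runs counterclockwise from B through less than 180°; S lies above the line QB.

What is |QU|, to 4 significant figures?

44.82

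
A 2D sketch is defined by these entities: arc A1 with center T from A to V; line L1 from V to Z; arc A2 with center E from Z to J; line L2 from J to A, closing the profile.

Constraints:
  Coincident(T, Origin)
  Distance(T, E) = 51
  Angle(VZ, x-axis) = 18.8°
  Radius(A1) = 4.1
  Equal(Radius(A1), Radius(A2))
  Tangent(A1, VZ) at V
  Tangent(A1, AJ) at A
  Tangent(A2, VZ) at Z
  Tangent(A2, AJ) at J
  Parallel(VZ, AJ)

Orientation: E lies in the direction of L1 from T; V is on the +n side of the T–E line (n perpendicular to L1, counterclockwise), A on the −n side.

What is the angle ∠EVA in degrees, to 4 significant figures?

85.40°

T is at the origin and E lies 51.0 along u from T, so E = 51.0·u = (48.28, 16.44). Tangency of A1 to both parallel lines with radius 4.1 puts V and A at T ± 4.1·n: V = (-1.321, 3.881), A = (1.321, -3.881). Then cos ∠EVA = VE·VA / (|VE||VA|), giving 85.40°.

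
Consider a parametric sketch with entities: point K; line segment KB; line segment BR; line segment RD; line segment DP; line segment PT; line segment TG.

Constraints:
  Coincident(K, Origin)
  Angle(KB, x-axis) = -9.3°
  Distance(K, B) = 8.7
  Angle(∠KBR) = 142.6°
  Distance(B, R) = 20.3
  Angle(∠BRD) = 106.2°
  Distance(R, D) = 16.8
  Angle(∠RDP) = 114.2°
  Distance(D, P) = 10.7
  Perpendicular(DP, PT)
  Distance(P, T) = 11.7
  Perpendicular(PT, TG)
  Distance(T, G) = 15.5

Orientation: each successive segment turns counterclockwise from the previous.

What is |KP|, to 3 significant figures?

29.7

K is at the origin; KB runs at -9.3° with length 8.7, so B = (8.59, -1.41). ∠KBR = 142.6° gives BR at 28.1° from the x-axis; with |BR| = 20.3, R = (26.5, 8.16). ∠BRD = 106.2° gives RD at 102° from the x-axis; with |RD| = 16.8, D = (23.0, 24.6). ∠RDP = 114.2° gives DP at 168° from the x-axis; with |DP| = 10.7, P = (12.6, 26.9). Then |KP| = |P − K| = 29.7.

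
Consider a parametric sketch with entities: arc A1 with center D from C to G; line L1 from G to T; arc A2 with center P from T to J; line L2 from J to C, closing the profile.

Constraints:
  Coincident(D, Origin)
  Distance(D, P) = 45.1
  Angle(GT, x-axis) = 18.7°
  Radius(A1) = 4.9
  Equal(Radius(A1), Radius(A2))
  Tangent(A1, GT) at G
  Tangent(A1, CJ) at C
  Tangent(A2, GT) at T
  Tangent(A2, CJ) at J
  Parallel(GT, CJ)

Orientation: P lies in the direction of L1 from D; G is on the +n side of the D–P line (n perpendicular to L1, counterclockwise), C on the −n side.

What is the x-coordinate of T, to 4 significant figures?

41.15

Tangency of A1 to both parallel lines with radius 4.9 puts G and C at D ± 4.9·n: G = (-1.571, 4.641), C = (1.571, -4.641). Equal radii place T and J the same way about P: T = P + 4.9·n = (41.15, 19.10), J = P − 4.9·n = (44.29, 9.818). So T.x = 41.15.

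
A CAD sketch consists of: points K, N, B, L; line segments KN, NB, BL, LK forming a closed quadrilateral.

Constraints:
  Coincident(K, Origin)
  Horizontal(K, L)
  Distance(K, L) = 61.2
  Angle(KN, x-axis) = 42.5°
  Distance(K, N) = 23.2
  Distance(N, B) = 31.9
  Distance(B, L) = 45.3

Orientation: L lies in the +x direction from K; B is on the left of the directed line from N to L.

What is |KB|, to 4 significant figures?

55.05

K is at the origin; KL is horizontal with |KL| = 61.2 and L in +x, so L = (61.2, 0). KN runs at 42.5° with |KN| = 23.2, so N = (17.10, 15.67). B is determined by |NB| = 31.9 and |BL| = 45.3 together: it lies at the intersection of circle(N, 31.9) and circle(L, 45.3). With |NL| = 46.80, the foot of the radical line on NL is 12.35 from N and the perpendicular offset is √(31.9² − 12.35²) = 29.41. Taking the left-of-NL solution: B = (38.59, 39.25).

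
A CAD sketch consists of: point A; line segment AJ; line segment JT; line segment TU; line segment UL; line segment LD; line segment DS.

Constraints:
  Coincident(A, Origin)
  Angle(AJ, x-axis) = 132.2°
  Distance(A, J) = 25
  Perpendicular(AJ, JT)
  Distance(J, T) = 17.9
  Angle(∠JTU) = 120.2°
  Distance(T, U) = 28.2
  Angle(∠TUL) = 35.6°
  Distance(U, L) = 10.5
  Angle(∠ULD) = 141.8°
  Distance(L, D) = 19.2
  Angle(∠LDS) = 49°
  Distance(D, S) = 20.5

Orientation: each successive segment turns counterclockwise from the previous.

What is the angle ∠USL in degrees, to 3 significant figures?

36.9°

A is at the origin; AJ runs at 132.2° with length 25.0, so J = (-16.8, 18.5). AJ ⟂ JT, so JT runs at -138°; with |JT| = 17.9, T = (-30.1, 6.50). ∠JTU = 120.2° gives TU at -78.0° from the x-axis; with |TU| = 28.2, U = (-24.2, -21.1). ∠TUL = 35.6° gives UL at 66.4° from the x-axis; with |UL| = 10.5, L = (-20.0, -11.5). ∠ULD = 141.8° gives LD at 105° from the x-axis; with |LD| = 19.2, D = (-24.8, 7.11). ∠LDS = 49.0° gives DS at -124° from the x-axis; with |DS| = 20.5, S = (-36.4, -9.80). Then cos ∠USL = SU·SL / (|SU||SL|), giving 36.9°.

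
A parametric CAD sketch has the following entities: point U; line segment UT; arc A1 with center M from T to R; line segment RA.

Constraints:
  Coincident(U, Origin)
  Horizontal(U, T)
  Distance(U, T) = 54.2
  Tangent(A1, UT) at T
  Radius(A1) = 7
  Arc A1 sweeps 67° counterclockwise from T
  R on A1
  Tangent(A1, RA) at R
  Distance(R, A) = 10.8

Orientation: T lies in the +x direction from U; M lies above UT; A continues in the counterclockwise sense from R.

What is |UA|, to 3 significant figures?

66.4

On A1, T sits at bearing -90° from M; a 67° counterclockwise sweep puts R at bearing -23°, so R = M + 7.0·(cos -23°, sin -23°) = (60.6, 4.26). Tangency of A1 to RA means the radius MR is perpendicular to RA, so RA runs along (−sin -23°, cos -23°); with |RA| = 10.8, A = (64.9, 14.2). Then |UA| = |A − U| = 66.4.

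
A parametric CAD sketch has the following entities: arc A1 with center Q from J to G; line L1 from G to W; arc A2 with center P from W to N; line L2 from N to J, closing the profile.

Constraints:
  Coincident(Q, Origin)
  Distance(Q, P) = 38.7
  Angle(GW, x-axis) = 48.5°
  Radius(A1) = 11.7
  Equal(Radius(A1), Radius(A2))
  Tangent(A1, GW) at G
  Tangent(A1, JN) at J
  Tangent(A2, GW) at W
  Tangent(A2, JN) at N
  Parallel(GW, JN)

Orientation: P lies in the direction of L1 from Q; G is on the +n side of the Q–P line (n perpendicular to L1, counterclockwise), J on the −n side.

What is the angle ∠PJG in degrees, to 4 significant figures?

73.18°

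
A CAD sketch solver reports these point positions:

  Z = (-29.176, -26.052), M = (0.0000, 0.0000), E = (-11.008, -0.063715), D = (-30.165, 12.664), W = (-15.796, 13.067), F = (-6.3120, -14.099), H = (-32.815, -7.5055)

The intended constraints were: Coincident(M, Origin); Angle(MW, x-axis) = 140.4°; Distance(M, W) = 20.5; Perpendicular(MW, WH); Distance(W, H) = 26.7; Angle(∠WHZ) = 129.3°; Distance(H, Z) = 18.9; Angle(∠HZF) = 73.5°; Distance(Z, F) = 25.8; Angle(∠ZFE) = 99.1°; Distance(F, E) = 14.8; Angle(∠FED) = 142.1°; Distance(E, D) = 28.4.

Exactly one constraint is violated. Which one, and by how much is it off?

Distance(E, D) = 28.4 — off by 5.40.

M = (0.00, 0.00) ✓; MW at 140.4° ✓; |MW| = 20.50 ✓; ∠(MW, WH) = 90.00° ✓; |WH| = 26.70 ✓; ∠WHZ = 129.3° ✓; |HZ| = 18.90 ✓; ∠HZF = 73.50° ✓; |ZF| = 25.80 ✓; ∠ZFE = 99.10° ✓; |FE| = 14.80 ✓; ∠FED = 142.1° ✓; |ED| = 23.00 ✗.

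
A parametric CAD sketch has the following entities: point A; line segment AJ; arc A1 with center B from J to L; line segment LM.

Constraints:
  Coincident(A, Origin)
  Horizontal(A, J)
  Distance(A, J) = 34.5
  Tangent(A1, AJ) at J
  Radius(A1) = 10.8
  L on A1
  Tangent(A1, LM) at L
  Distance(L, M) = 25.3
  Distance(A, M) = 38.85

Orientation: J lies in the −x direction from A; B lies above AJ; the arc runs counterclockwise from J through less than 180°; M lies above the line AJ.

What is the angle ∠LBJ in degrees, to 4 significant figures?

79.55°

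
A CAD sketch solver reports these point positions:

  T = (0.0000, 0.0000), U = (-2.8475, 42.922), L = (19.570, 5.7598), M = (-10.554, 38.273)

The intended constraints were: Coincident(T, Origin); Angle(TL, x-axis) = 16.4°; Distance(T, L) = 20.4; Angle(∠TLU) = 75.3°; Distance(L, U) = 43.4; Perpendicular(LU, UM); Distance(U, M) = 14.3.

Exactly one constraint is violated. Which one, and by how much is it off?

Distance(U, M) = 14.3 — off by 5.30.

T = (0.00, 0.00) ✓; TL at 16.40° ✓; |TL| = 20.40 ✓; ∠TLU = 75.30° ✓; |LU| = 43.40 ✓; ∠(LU, UM) = 90.00° ✓; |UM| = 9.000 ✗.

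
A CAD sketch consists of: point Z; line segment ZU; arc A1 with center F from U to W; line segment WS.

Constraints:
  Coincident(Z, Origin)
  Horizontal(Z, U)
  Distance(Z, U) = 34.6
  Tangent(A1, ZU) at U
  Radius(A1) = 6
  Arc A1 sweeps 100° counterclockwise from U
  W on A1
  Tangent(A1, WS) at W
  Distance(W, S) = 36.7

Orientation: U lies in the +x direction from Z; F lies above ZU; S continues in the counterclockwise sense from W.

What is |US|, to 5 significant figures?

43.187

On A1, U sits at bearing -90° from F; a 100° counterclockwise sweep puts W at bearing 10°, so W = F + 6.0·(cos 10°, sin 10°) = (40.509, 7.0419). The tangent condition forces FW to be normal to WS, so WS runs along (−sin 10°, cos 10°); with |WS| = 36.7, S = (34.136, 43.184). Then |US| = |S − U| = 43.187.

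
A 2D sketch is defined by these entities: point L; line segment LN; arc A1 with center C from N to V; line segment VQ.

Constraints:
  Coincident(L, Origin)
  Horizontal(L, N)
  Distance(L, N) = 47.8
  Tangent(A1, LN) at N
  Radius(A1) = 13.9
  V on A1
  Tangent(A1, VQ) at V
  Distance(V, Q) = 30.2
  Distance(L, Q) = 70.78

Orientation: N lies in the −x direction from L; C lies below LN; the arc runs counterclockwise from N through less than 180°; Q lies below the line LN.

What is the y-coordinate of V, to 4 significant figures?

-17.59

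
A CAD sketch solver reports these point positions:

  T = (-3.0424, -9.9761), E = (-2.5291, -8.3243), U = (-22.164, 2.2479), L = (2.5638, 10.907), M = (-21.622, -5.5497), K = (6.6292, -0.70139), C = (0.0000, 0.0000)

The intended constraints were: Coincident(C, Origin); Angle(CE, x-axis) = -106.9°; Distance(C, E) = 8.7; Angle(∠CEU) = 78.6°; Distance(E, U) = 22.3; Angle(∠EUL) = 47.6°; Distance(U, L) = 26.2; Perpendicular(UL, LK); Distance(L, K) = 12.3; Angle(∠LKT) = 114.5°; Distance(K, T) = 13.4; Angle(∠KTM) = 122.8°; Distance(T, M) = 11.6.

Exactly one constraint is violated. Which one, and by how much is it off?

Distance(T, M) = 11.6 — off by 7.50.

C = (0.00, 0.00) ✓; CE at -106.9° ✓; |CE| = 8.700 ✓; ∠CEU = 78.60° ✓; |EU| = 22.30 ✓; ∠EUL = 47.60° ✓; |UL| = 26.20 ✓; ∠(UL, LK) = 90.00° ✓; |LK| = 12.30 ✓; ∠LKT = 114.5° ✓; |KT| = 13.40 ✓; ∠KTM = 122.8° ✓; |TM| = 19.10 ✗.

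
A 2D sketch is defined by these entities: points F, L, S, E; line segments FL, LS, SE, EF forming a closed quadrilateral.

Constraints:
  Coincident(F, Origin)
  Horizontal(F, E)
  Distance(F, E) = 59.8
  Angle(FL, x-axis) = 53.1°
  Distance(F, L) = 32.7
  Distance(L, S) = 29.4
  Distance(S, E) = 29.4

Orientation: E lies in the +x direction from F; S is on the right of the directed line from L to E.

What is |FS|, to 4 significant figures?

30.45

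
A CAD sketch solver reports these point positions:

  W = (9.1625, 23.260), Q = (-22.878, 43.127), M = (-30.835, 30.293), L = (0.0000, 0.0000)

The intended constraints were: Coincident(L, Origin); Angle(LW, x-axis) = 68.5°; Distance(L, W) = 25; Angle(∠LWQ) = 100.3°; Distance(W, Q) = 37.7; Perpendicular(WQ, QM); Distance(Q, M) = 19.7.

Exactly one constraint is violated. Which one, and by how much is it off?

Distance(Q, M) = 19.7 — off by 4.60.

L = (0.00, 0.00) ✓; LW at 68.50° ✓; |LW| = 25.00 ✓; ∠LWQ = 100.3° ✓; |WQ| = 37.70 ✓; ∠(WQ, QM) = 90.00° ✓; |QM| = 15.10 ✗.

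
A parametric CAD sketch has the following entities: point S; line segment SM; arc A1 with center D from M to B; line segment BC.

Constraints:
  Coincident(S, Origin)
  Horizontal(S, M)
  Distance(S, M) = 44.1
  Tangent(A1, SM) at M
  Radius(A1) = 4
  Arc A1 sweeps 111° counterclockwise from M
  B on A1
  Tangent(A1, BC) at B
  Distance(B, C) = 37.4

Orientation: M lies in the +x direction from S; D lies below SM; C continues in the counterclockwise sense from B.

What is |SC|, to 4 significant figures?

67.22

On A1, M sits at bearing 90° from D; a 111° counterclockwise sweep puts B at bearing 201°, so B = D + 4.0·(cos 201°, sin 201°) = (40.37, -5.433). Tangency of A1 to BC means the radius DB is perpendicular to BC, so BC runs along (−sin 201°, cos 201°); with |BC| = 37.4, C = (53.77, -40.35). Then |SC| = |C − S| = 67.22.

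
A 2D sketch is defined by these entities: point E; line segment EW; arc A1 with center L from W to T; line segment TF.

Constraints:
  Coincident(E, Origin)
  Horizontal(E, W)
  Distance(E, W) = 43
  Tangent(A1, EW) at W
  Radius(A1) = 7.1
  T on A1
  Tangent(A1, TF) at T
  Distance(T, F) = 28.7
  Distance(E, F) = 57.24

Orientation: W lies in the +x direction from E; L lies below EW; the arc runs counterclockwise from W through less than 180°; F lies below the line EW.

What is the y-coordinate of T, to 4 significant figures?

-9.030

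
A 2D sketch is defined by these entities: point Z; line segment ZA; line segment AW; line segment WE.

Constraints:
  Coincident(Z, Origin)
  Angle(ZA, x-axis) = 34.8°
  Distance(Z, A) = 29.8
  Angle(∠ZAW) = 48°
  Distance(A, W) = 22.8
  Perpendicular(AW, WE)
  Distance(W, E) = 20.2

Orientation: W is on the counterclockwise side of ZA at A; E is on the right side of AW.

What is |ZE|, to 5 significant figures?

42.442

∠ZAW = 48.0°, so AW runs at 34.8° + (180° − 48.0°) = 166.80° from the x-axis; with |AW| = 22.8, W = A + 22.8·(cos 166.80°, sin 166.80°) = (2.2726, 22.214). AW ⟂ WE; with |WE| = 20.2 on the right of AW, E = W + 20.2·(0.22835, 0.97358) = (6.8853, 41.880). Then |ZE| = |E − Z| = 42.442.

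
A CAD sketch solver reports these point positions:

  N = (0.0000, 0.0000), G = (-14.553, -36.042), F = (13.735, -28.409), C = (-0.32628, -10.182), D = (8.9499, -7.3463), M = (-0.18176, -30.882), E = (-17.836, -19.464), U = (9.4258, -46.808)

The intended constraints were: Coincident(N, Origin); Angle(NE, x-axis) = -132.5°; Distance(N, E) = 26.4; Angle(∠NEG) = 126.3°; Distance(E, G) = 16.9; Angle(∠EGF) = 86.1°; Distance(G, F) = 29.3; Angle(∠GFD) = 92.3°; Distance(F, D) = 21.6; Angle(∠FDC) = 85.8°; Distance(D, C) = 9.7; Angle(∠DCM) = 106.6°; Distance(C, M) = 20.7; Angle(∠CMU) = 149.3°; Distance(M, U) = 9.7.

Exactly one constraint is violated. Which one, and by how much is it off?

Distance(M, U) = 9.7 — off by 8.90.

N = (0.00, 0.00) ✓; NE at -132.5° ✓; |NE| = 26.40 ✓; ∠NEG = 126.3° ✓; |EG| = 16.90 ✓; ∠EGF = 86.10° ✓; |GF| = 29.30 ✓; ∠GFD = 92.30° ✓; |FD| = 21.60 ✓; ∠FDC = 85.80° ✓; |DC| = 9.700 ✓; ∠DCM = 106.6° ✓; |CM| = 20.70 ✓; ∠CMU = 149.3° ✓; |MU| = 18.60 ✗.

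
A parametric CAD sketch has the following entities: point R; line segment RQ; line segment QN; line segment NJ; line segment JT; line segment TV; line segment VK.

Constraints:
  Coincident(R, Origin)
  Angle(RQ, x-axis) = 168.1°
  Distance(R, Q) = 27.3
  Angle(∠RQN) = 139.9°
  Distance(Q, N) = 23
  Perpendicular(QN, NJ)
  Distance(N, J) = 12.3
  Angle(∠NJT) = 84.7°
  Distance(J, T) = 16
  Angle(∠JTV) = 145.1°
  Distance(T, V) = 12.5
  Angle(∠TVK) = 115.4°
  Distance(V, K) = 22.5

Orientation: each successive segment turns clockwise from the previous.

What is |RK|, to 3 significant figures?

43.8

R is at the origin; RQ runs at 168.1° with length 27.3, so Q = (-26.7, 5.63). ∠RQN = 139.9° gives QN at 128° from the x-axis; with |QN| = 23.0, N = (-40.9, 23.8). QN is perpendicular to NJ, so NJ runs at 38.0°; with |NJ| = 12.3, J = (-31.2, 31.3). ∠NJT = 84.7° gives JT at -57.3° from the x-axis; with |JT| = 16.0, T = (-22.5, 17.9). ∠JTV = 145.1° gives TV at -92.2° from the x-axis; with |TV| = 12.5, V = (-23.0, 5.37). ∠TVK = 115.4° gives VK at -157° from the x-axis; with |VK| = 22.5, K = (-43.7, -3.49). Then |RK| = |K − R| = 43.8.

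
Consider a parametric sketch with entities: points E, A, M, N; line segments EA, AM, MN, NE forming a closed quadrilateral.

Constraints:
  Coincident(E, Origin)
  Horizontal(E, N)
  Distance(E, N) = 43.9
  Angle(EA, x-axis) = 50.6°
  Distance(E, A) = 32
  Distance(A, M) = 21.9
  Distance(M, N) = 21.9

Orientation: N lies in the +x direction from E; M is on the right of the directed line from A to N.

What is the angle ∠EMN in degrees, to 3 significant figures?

165°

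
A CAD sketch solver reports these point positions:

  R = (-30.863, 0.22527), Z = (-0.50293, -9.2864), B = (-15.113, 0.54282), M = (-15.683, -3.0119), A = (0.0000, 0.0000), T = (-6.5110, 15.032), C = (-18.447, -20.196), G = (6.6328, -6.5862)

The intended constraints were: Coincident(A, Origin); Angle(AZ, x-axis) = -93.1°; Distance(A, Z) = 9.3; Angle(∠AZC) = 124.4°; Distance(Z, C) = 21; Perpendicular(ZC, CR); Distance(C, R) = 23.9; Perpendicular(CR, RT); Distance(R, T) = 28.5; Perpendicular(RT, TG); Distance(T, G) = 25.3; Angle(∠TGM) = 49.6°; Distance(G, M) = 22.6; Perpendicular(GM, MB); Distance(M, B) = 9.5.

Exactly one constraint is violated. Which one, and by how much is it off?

Distance(M, B) = 9.5 — off by 5.90.

A = (0.00, 0.00) ✓; AZ at -93.10° ✓; |AZ| = 9.300 ✓; ∠AZC = 124.4° ✓; |ZC| = 21.00 ✓; ∠(ZC, CR) = 90.00° ✓; |CR| = 23.90 ✓; ∠(CR, RT) = 90.00° ✓; |RT| = 28.50 ✓; ∠(RT, TG) = 90.00° ✓; |TG| = 25.30 ✓; ∠TGM = 49.60° ✓; |GM| = 22.60 ✓; ∠(GM, MB) = 90.01° ✓; |MB| = 3.600 ✗.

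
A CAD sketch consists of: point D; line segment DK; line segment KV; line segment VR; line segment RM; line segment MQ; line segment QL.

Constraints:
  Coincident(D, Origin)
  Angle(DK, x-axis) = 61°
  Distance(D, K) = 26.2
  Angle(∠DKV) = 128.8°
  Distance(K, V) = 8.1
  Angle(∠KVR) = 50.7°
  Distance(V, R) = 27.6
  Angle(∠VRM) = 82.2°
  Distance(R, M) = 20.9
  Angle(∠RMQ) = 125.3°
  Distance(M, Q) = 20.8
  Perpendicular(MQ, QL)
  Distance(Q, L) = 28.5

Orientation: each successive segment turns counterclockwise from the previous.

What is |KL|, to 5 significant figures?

12.040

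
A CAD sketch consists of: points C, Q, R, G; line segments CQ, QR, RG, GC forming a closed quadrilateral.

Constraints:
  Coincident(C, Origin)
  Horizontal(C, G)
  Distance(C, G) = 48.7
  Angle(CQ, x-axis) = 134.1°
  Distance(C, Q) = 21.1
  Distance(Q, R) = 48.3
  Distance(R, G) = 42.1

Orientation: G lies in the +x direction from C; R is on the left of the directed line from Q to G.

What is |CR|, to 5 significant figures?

46.592

Checks: |QR| = 48.30 ✓; |RG| = 42.10 ✓.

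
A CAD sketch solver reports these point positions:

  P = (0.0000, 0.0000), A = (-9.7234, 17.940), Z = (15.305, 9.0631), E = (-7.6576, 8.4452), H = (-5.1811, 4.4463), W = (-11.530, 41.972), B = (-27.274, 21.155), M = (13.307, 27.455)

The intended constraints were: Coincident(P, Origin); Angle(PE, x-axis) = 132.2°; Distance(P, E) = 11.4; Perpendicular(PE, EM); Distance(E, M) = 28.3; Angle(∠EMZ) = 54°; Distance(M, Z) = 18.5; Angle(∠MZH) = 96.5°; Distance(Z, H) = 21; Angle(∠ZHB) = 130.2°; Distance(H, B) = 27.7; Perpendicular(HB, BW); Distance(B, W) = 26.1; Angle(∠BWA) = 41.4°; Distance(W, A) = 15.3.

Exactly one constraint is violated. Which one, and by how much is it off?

Distance(W, A) = 15.3 — off by 8.80.

P = (0.00, 0.00) ✓; PE at 132.2° ✓; |PE| = 11.40 ✓; ∠(PE, EM) = 90.00° ✓; |EM| = 28.30 ✓; ∠EMZ = 54.00° ✓; |MZ| = 18.50 ✓; ∠MZH = 96.50° ✓; |ZH| = 21.00 ✓; ∠ZHB = 130.2° ✓; |HB| = 27.70 ✓; ∠(HB, BW) = 90.00° ✓; |BW| = 26.10 ✓; ∠BWA = 41.40° ✓; |WA| = 24.10 ✗.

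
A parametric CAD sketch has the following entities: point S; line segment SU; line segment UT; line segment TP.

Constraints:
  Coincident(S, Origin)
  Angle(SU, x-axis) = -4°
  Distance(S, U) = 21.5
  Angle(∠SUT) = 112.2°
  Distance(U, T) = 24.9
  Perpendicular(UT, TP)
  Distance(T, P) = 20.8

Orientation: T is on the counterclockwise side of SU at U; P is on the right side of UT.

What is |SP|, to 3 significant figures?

52.4

S is at the origin; SU runs at -4.0° with length 21.5, so U = 21.5·(cos -4.0°, sin -4.0°) = (21.4, -1.50). ∠SUT = 112.2°, so UT runs at -4.0° + (180° − 112.2°) = 63.8° from the x-axis; with |UT| = 24.9, T = U + 24.9·(cos 63.8°, sin 63.8°) = (32.4, 20.8). UT ⟂ TP; with |TP| = 20.8 on the right of UT, P = T + 20.8·(0.897, -0.442) = (51.1, 11.7). Then |SP| = |P − S| = 52.4.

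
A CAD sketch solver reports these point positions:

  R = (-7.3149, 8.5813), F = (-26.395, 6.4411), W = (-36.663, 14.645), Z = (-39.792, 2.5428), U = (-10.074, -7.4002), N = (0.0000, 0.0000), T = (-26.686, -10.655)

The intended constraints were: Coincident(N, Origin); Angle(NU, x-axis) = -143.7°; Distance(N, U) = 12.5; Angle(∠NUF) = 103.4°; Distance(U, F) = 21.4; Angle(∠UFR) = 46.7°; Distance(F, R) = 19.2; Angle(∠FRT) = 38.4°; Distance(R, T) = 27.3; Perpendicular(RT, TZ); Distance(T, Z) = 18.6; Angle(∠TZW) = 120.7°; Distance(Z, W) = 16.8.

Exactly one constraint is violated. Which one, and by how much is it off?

Distance(Z, W) = 16.8 — off by 4.30.

N = (0.00, 0.00) ✓; NU at -143.7° ✓; |NU| = 12.50 ✓; ∠NUF = 103.4° ✓; |UF| = 21.40 ✓; ∠UFR = 46.70° ✓; |FR| = 19.20 ✓; ∠FRT = 38.40° ✓; |RT| = 27.30 ✓; ∠(RT, TZ) = 90.00° ✓; |TZ| = 18.60 ✓; ∠TZW = 120.7° ✓; |ZW| = 12.50 ✗.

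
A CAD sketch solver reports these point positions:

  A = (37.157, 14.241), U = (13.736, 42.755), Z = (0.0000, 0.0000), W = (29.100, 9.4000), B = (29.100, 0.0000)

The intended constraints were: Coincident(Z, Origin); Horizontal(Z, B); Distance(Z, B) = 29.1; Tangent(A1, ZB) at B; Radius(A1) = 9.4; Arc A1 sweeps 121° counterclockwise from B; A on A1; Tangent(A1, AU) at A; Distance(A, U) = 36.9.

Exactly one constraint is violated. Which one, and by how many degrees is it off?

Tangent(A1, AU) at A — off by 8.40°.

Z = (0.00, 0.00) ✓; Z.y = 0.00, B.y = 0.00 ✓; |ZB| = 29.10 ✓; ∠(WB, BZ) = 90.00° ✓; |WB| = 9.400 ✓; bearing(W→A) − bearing(W→B) = 121.0° ✓; |WA| = 9.399 ✓; ∠(WA, AU) = 81.60° ✗; |AU| = 36.90 ✓.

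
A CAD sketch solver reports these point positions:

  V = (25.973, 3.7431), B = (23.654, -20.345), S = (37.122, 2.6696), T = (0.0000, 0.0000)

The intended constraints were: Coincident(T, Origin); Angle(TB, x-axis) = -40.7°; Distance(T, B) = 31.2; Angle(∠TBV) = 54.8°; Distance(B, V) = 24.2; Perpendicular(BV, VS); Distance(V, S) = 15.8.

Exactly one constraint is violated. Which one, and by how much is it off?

Distance(V, S) = 15.8 — off by 4.60.

T = (0.00, 0.00) ✓; TB at -40.70° ✓; |TB| = 31.20 ✓; ∠TBV = 54.80° ✓; |BV| = 24.20 ✓; ∠(BV, VS) = 90.00° ✓; |VS| = 11.20 ✗.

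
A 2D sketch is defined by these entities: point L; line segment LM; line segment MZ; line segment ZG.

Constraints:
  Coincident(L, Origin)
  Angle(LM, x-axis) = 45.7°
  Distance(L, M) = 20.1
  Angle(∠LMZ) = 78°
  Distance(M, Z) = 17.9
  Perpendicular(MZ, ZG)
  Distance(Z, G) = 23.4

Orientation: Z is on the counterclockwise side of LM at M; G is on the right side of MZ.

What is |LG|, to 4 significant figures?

45.19

L is at the origin; LM runs at 45.7° with length 20.1, so M = 20.1·(cos 45.7°, sin 45.7°) = (14.04, 14.39). ∠LMZ = 78.0°, so MZ runs at 45.7° + (180° − 78.0°) = 147.7° from the x-axis; with |MZ| = 17.9, Z = M + 17.9·(cos 147.7°, sin 147.7°) = (-1.092, 23.95). The perpendicularity gives ZG at right angles to MZ; with |ZG| = 23.4 on the right of MZ, G = Z + 23.4·(0.5344, 0.8453) = (11.41, 43.73). Then |LG| = |G − L| = 45.19.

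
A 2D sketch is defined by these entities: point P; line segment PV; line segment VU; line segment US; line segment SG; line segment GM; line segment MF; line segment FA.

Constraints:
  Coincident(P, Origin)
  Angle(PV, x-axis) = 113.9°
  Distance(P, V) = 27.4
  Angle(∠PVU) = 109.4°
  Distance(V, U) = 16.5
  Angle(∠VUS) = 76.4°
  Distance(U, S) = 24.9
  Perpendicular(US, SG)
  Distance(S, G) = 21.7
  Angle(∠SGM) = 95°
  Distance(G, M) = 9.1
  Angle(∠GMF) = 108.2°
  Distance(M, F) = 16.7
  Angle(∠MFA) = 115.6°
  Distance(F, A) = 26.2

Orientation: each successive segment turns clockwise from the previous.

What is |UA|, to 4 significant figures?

29.34

∠GMF = 108.2° gives MF at 52.90° from the x-axis; with |MF| = 16.7, F = (-0.7119, 24.79). ∠MFA = 115.6° gives FA at -11.50° from the x-axis; with |FA| = 26.2, A = (24.96, 19.56). Then |UA| = |A − U| = 29.34.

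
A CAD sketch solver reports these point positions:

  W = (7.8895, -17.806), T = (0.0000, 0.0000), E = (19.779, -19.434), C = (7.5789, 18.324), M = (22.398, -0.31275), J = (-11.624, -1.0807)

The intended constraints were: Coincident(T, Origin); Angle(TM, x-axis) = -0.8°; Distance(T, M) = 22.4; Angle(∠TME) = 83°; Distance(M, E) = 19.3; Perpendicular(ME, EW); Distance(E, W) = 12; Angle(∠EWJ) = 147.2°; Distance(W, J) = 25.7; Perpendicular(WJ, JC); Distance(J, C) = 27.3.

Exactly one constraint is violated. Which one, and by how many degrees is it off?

Perpendicular(WJ, JC) — off by 4.10°.

T = (0.00, 0.00) ✓; TM at -0.8000° ✓; |TM| = 22.40 ✓; ∠TME = 83.00° ✓; |ME| = 19.30 ✓; ∠(ME, EW) = 90.00° ✓; |EW| = 12.00 ✓; ∠EWJ = 147.2° ✓; |WJ| = 25.70 ✓; ∠(WJ, JC) = 94.10° ✗; |JC| = 27.30 ✓.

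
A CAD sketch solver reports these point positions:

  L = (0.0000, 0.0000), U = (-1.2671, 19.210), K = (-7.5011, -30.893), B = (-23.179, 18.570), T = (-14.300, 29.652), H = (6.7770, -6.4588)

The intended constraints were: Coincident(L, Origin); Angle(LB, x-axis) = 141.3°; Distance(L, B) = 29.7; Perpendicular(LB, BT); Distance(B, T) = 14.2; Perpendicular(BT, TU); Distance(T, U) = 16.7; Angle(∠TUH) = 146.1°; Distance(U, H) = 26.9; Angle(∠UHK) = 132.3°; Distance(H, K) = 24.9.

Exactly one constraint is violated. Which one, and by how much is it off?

Distance(H, K) = 24.9 — off by 3.40.

L = (0.00, 0.00) ✓; LB at 141.3° ✓; |LB| = 29.70 ✓; ∠(LB, BT) = 90.00° ✓; |BT| = 14.20 ✓; ∠(BT, TU) = 90.00° ✓; |TU| = 16.70 ✓; ∠TUH = 146.1° ✓; |UH| = 26.90 ✓; ∠UHK = 132.3° ✓; |HK| = 28.30 ✗.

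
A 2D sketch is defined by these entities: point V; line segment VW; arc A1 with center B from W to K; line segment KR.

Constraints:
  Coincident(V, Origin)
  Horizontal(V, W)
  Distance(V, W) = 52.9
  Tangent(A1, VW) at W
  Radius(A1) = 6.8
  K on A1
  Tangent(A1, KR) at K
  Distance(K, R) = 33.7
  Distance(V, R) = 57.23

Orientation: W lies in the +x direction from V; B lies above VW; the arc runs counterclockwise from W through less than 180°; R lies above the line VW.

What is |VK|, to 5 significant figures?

59.644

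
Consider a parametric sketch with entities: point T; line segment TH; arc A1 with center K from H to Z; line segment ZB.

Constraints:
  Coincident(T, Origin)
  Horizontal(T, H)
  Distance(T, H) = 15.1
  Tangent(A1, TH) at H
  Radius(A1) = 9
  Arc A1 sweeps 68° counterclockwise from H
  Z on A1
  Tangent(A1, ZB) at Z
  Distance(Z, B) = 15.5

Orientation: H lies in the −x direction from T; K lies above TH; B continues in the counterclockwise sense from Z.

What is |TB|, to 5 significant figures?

20.022

T is at the origin; T and H share the same y with |TH| = 15.1 and H on the −x side, so H = (-15.100, 0.0000). Since A1 is tangent to TH there, KH ⟂ TH, so K = H + (0, 9) = (-15.100, 9.0000). On A1, H sits at bearing -90° from K; a 68° counterclockwise sweep puts Z at bearing -22°, so Z = K + 9.0·(cos -22°, sin -22°) = (-6.7553, 5.6285). A1 meets ZB tangentially, so KZ is at right angles to ZB, so ZB runs along (−sin -22°, cos -22°); with |ZB| = 15.5, B = (-0.94894, 20.000). Then |TB| = |B − T| = 20.022.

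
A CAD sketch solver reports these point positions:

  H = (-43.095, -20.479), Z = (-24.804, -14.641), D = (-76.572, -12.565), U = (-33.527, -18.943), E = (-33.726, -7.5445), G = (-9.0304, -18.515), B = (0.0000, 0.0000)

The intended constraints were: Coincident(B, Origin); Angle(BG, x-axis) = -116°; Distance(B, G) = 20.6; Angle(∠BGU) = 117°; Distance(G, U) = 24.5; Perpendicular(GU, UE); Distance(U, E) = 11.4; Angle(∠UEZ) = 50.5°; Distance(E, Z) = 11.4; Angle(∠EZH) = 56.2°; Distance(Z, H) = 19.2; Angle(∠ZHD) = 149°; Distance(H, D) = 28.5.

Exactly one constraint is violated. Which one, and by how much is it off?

Distance(H, D) = 28.5 — off by 5.90.

B = (0.00, 0.00) ✓; BG at -116.0° ✓; |BG| = 20.60 ✓; ∠BGU = 117.0° ✓; |GU| = 24.50 ✓; ∠(GU, UE) = 90.00° ✓; |UE| = 11.40 ✓; ∠UEZ = 50.50° ✓; |EZ| = 11.40 ✓; ∠EZH = 56.20° ✓; |ZH| = 19.20 ✓; ∠ZHD = 149.0° ✓; |HD| = 34.40 ✗.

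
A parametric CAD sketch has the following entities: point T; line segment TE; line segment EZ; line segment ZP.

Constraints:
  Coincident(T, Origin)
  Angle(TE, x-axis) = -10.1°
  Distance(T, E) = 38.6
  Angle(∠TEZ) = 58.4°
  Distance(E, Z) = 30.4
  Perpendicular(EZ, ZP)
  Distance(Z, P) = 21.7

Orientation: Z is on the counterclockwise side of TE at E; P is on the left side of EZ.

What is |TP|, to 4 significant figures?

15.11

T is at the origin; TE runs at -10.1° with length 38.6, so E = 38.6·(cos -10.1°, sin -10.1°) = (38.00, -6.769). ∠TEZ = 58.4°, so EZ runs at -10.1° + (180° − 58.4°) = 111.5° from the x-axis; with |EZ| = 30.4, Z = E + 30.4·(cos 111.5°, sin 111.5°) = (26.86, 21.52). EZ is perpendicular to ZP; with |ZP| = 21.7 on the left of EZ, P = Z + 21.7·(-0.9304, -0.3665) = (6.670, 13.56). Then |TP| = |P − T| = 15.11.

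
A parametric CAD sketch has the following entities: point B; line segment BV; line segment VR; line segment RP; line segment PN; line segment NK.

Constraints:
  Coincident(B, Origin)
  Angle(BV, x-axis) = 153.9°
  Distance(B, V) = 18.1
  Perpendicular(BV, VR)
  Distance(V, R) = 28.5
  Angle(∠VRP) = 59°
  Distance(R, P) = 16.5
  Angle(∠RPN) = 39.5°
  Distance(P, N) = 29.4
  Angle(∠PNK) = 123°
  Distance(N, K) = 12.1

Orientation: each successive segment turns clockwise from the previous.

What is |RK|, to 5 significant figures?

23.261

B is at the origin; BV runs at 153.9° with length 18.1, so V = (-16.254, 7.9629). The perpendicularity gives VR at right angles to BV, so VR runs at 63.900°; with |VR| = 28.5, R = (-3.7160, 33.557). ∠VRP = 59.0° gives RP at -57.100° from the x-axis; with |RP| = 16.5, P = (5.2463, 19.703). ∠RPN = 39.5° gives PN at 162.40° from the x-axis; with |PN| = 29.4, N = (-22.777, 28.593). ∠PNK = 123.0° gives NK at 105.40° from the x-axis; with |NK| = 12.1, K = (-25.991, 40.258). Then |RK| = |K − R| = 23.261.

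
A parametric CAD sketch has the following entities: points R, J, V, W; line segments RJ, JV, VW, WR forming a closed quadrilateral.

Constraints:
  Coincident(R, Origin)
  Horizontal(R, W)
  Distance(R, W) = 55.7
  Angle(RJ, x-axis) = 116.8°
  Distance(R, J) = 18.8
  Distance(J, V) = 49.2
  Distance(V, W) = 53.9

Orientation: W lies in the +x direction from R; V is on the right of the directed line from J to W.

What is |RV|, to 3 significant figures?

30.5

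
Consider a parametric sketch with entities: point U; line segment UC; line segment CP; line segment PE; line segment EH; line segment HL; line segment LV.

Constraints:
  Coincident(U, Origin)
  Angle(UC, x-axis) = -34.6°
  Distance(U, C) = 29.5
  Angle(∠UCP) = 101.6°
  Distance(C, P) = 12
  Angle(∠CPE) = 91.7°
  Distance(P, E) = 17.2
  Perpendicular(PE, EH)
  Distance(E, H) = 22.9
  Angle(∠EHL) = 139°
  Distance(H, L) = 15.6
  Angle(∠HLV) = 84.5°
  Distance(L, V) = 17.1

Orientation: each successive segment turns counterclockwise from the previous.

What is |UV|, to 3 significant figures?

33.3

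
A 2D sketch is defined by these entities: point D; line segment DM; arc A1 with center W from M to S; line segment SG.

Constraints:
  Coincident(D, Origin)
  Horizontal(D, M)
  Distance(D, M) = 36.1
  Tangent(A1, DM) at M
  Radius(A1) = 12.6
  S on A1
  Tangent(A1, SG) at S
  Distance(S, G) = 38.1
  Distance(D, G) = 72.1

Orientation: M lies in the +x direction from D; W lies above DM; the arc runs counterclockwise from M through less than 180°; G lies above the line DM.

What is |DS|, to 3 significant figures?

49.9

D is at the origin; D and M share the same y with |DM| = 36.1 and M on the +x side, so M = (36.1, 0.00). The tangent condition forces WM to be normal to DM, so W = M + (0, 12.6) = (36.1, 12.6). Since WS ⟂ SG (tangency), |WG| = √(12.6² + 38.1²) = 40.1 regardless of where S sits on A1. So G lies on both circle(D, 72.1) and circle(W, 40.1); the above-DM intersection is G = (52.8, 49.1). S is the foot of the tangent from G: S = (48.6, 11.2).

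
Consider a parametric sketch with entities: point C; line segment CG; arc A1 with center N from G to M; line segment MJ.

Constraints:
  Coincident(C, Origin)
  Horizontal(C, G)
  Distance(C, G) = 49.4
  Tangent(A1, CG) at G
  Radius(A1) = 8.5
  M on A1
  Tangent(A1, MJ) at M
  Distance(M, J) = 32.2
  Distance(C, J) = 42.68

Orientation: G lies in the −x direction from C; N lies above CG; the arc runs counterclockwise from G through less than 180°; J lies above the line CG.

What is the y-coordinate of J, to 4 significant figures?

33.10

Checks: |NM| = 8.500 ✓; ∠(NM, MJ) = 90.00° ✓; |MJ| = 32.20 ✓; |CJ| = 42.68 ✓.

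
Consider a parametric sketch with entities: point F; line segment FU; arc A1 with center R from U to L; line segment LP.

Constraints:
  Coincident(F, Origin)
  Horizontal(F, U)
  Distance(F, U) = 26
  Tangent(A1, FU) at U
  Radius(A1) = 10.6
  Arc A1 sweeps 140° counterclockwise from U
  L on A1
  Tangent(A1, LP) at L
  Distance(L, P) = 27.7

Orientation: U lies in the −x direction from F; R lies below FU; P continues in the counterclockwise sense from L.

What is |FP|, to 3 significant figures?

38.3

On A1, U sits at bearing 90° from R; a 140° counterclockwise sweep puts L at bearing 230°, so L = R + 10.6·(cos 230°, sin 230°) = (-32.8, -18.7). A1 meets LP tangentially, so RL is at right angles to LP, so LP runs along (−sin 230°, cos 230°); with |LP| = 27.7, P = (-11.6, -36.5). Then |FP| = |P − F| = 38.3.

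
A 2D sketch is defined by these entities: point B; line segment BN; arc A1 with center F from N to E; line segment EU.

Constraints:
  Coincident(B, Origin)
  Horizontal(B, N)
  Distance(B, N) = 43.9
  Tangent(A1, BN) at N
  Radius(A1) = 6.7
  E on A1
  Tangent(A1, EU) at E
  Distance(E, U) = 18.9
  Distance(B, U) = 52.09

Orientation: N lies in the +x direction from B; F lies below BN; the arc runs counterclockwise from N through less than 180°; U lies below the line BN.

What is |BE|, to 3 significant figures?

38.8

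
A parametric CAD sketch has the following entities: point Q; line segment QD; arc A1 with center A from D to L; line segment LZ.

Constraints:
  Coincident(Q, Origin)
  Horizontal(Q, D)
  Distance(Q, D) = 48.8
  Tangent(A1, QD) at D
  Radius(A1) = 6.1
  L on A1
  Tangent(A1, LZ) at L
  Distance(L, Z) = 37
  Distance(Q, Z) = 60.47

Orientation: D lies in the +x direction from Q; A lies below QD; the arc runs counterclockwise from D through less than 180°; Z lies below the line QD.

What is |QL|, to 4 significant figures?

43.13

Checks: |AL| = 6.100 ✓; ∠(AL, LZ) = 90.00° ✓; |LZ| = 37.00 ✓; |QZ| = 60.47 ✓.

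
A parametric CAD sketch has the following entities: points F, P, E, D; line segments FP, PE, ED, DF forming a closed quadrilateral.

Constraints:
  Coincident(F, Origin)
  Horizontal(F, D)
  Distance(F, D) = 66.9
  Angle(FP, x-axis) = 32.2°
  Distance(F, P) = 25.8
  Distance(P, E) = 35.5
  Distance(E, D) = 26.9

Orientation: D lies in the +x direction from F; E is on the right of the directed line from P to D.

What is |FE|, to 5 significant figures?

46.128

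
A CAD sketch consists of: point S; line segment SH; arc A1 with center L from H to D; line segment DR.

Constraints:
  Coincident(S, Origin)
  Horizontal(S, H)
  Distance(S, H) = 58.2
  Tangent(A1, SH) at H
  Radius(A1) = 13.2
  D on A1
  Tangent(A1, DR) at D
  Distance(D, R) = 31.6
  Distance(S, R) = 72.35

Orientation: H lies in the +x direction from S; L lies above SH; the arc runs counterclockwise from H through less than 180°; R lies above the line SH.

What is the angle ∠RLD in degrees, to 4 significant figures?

67.33°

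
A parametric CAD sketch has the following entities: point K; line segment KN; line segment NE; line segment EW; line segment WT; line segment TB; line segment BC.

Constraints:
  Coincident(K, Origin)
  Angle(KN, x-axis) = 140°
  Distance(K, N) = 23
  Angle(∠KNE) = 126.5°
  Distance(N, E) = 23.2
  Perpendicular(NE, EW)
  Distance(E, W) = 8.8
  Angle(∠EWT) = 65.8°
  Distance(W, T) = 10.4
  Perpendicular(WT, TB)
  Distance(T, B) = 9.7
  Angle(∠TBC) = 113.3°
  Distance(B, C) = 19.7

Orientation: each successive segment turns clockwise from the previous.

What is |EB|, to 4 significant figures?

6.996

K is at the origin; KN runs at 140.0° with length 23.0, so N = (-17.62, 14.78). ∠KNE = 126.5° gives NE at 86.50° from the x-axis; with |NE| = 23.2, E = (-16.20, 37.94). NE ⟂ EW, so EW runs at -3.500°; with |EW| = 8.8, W = (-7.419, 37.40). ∠EWT = 65.8° gives WT at -117.7° from the x-axis; with |WT| = 10.4, T = (-12.25, 28.20). WT ⟂ TB, so TB runs at 152.3°; with |TB| = 9.7, B = (-20.84, 32.70). Then |EB| = |B − E| = 6.996.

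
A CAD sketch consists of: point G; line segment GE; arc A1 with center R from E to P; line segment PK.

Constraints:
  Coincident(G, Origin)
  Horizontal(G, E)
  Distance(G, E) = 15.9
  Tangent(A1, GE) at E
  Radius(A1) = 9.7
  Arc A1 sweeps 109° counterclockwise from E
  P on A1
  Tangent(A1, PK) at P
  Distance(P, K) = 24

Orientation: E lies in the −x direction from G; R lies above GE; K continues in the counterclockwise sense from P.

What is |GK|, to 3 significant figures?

38.4

On A1, E sits at bearing -90° from R; a 109° counterclockwise sweep puts P at bearing 19°, so P = R + 9.7·(cos 19°, sin 19°) = (-6.73, 12.9). Tangency of A1 to PK means the radius RP is perpendicular to PK, so PK runs along (−sin 19°, cos 19°); with |PK| = 24.0, K = (-14.5, 35.6). Then |GK| = |K − G| = 38.4.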